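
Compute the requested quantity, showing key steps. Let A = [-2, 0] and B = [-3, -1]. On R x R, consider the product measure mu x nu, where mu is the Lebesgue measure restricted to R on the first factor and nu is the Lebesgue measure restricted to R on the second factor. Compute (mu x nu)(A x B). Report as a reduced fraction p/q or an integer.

For a measurable rectangle A x B, the product measure satisfies
  (mu x nu)(A x B) = mu(A) * nu(B).
  mu(A) = 2.
  nu(B) = 2.
  (mu x nu)(A x B) = 2 * 2 = 4.

4


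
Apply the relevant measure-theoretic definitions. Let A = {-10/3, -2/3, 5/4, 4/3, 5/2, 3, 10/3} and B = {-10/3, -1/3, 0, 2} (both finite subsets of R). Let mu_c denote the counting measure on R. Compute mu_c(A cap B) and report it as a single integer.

Counting measure on a finite set equals cardinality. mu_c(A cap B) = |A cap B| (elements appearing in both).
Enumerating the elements of A that also lie in B gives 1 element(s).
So mu_c(A cap B) = 1.

1


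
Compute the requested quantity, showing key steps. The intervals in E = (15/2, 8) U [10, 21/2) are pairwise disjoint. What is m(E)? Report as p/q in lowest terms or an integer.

For pairwise disjoint intervals, m(union_i I_i) = sum_i m(I_i),
and m is invariant under swapping open/closed endpoints (single points have measure 0).
So m(E) = sum_i (b_i - a_i).
  I_1 has length 8 - 15/2 = 1/2.
  I_2 has length 21/2 - 10 = 1/2.
Summing:
  m(E) = 1/2 + 1/2 = 1.

1


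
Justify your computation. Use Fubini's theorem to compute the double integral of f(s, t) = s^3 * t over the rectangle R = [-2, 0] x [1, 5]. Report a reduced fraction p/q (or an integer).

f(s, t) is a tensor product of a function of s and a function of t, and both factors are bounded continuous (hence Lebesgue integrable) on the rectangle, so Fubini's theorem applies:
  integral_R f d(m x m) = (integral_a1^b1 s^3 ds) * (integral_a2^b2 t dt).
Inner integral in s: integral_{-2}^{0} s^3 ds = (0^4 - (-2)^4)/4
  = -4.
Inner integral in t: integral_{1}^{5} t dt = (5^2 - 1^2)/2
  = 12.
Product: (-4) * (12) = -48.

-48


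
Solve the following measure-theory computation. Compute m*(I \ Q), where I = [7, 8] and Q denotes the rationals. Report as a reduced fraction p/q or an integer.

The interval I = [7, 8] has m(I) = 8 - 7 = 1 (endpoints are measure-zero, so open/closed/half-open agree). Write I = (I cap Q) u (I \ Q). The rationals in I are countable, so m*(I cap Q) = 0 (cover each rational by intervals whose total length is arbitrarily small). By countable subadditivity m*(I) <= m*(I cap Q) + m*(I \ Q), hence m*(I \ Q) >= m(I) = 1. The reverse inequality m*(I \ Q) <= m*(I) = 1 is trivial since (I \ Q) is a subset of I. Therefore m*(I \ Q) = 1.

1


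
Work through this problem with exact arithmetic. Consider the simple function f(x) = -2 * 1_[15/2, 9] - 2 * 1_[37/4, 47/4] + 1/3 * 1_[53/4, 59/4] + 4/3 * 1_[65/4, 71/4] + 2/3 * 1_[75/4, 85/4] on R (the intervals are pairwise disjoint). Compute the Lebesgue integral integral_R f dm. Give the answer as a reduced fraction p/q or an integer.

For a simple function f = sum_i c_i * 1_{A_i} with disjoint A_i,
  integral f dm = sum_i c_i * m(A_i).
Lengths of the A_i:
  m(A_1) = 9 - 15/2 = 3/2.
  m(A_2) = 47/4 - 37/4 = 5/2.
  m(A_3) = 59/4 - 53/4 = 3/2.
  m(A_4) = 71/4 - 65/4 = 3/2.
  m(A_5) = 85/4 - 75/4 = 5/2.
Contributions c_i * m(A_i):
  (-2) * (3/2) = -3.
  (-2) * (5/2) = -5.
  (1/3) * (3/2) = 1/2.
  (4/3) * (3/2) = 2.
  (2/3) * (5/2) = 5/3.
Total: -3 - 5 + 1/2 + 2 + 5/3 = -23/6.

-23/6


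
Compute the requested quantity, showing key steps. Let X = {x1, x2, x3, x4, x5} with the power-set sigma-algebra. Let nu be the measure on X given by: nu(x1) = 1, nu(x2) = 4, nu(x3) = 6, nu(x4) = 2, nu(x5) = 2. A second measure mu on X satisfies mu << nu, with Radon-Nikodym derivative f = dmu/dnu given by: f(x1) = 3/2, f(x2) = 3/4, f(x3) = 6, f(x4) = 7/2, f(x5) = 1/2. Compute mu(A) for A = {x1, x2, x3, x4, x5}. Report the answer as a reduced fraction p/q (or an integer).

By the defining property of the Radon-Nikodym derivative, for every measurable set A,
  mu(A) = integral_A f dnu.
Since nu is a discrete measure concentrated on the atoms of X, the integral over A reduces to the sum
  mu(A) = sum_{x in A} f(x) * nu({x}).
Computing each term:
  x1: f(x1) * nu(x1) = 3/2 * 1 = 3/2.
  x2: f(x2) * nu(x2) = 3/4 * 4 = 3.
  x3: f(x3) * nu(x3) = 6 * 6 = 36.
  x4: f(x4) * nu(x4) = 7/2 * 2 = 7.
  x5: f(x5) * nu(x5) = 1/2 * 2 = 1.
Summing: mu(A) = 3/2 + 3 + 36 + 7 + 1 = 97/2.

97/2


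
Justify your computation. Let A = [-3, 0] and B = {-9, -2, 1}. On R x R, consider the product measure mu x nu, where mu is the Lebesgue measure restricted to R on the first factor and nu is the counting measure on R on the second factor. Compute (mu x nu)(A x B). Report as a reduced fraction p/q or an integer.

For a measurable rectangle A x B, the product measure satisfies
  (mu x nu)(A x B) = mu(A) * nu(B).
  mu(A) = 3.
  nu(B) = 3.
  (mu x nu)(A x B) = 3 * 3 = 9.

9


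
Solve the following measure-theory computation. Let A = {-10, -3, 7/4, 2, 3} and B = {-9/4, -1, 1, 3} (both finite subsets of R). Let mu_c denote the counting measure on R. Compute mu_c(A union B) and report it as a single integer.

Counting measure on a finite set equals cardinality. By inclusion-exclusion, |A union B| = |A| + |B| - |A cap B|.
|A| = 5, |B| = 4, |A cap B| = 1.
So mu_c(A union B) = 5 + 4 - 1 = 8.

8


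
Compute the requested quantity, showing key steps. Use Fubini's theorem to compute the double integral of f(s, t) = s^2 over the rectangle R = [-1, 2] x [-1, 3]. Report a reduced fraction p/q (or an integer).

f(s, t) is a tensor product of a function of s and a function of t, and both factors are bounded continuous (hence Lebesgue integrable) on the rectangle, so Fubini's theorem applies:
  integral_R f d(m x m) = (integral_a1^b1 s^2 ds) * (integral_a2^b2 1 dt).
Inner integral in s: integral_{-1}^{2} s^2 ds = (2^3 - (-1)^3)/3
  = 3.
Inner integral in t: integral_{-1}^{3} 1 dt = (3^1 - (-1)^1)/1
  = 4.
Product: (3) * (4) = 12.

12


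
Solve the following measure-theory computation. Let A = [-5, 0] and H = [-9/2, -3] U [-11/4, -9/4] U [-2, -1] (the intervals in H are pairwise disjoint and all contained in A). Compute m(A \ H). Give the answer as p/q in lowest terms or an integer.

The ambient interval has length m(A) = 0 - (-5) = 5.
Since the holes are disjoint and sit inside A, by finite additivity
  m(H) = sum_i (b_i - a_i), and m(A \ H) = m(A) - m(H).
Computing the hole measures:
  m(H_1) = -3 - (-9/2) = 3/2.
  m(H_2) = -9/4 - (-11/4) = 1/2.
  m(H_3) = -1 - (-2) = 1.
Summed: m(H) = 3/2 + 1/2 + 1 = 3.
So m(A \ H) = 5 - 3 = 2.

2


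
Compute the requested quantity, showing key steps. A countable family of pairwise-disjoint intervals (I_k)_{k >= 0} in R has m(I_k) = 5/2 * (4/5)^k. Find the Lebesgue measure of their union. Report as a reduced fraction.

By countable additivity of the Lebesgue measure on pairwise disjoint measurable sets,
  m(union_{k >= 0} I_k) = sum_{k >= 0} m(I_k) = sum_{k >= 0} a * r^k,
  with a = 5/2 and r = 4/5.
Since 0 < r = 4/5 < 1, the geometric series converges:
  sum_{k >= 0} a * r^k = a / (1 - r).
  = 5/2 / (1 - 4/5)
  = 5/2 / (1/5)
  = 25/2.

25/2


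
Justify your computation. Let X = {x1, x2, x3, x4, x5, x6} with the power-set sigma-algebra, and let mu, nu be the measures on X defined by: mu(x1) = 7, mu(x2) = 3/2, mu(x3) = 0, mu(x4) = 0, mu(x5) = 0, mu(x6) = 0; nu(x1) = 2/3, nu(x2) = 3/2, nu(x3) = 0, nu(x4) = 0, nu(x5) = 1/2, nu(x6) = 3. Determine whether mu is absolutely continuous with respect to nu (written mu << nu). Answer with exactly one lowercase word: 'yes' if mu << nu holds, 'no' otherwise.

mu << nu means: every nu-null measurable set is also mu-null; equivalently, for every atom x, if nu({x}) = 0 then mu({x}) = 0.
Checking each atom:
  x1: nu = 2/3 > 0 -> no constraint.
  x2: nu = 3/2 > 0 -> no constraint.
  x3: nu = 0, mu = 0 -> consistent with mu << nu.
  x4: nu = 0, mu = 0 -> consistent with mu << nu.
  x5: nu = 1/2 > 0 -> no constraint.
  x6: nu = 3 > 0 -> no constraint.
No atom violates the condition. Therefore mu << nu.

yes


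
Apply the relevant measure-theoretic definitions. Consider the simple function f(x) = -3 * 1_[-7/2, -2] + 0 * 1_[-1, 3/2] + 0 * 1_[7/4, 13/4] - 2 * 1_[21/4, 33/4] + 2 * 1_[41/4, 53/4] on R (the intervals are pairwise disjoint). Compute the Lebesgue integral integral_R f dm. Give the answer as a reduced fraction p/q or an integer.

For a simple function f = sum_i c_i * 1_{A_i} with disjoint A_i,
  integral f dm = sum_i c_i * m(A_i).
Lengths of the A_i:
  m(A_1) = -2 - (-7/2) = 3/2.
  m(A_2) = 3/2 - (-1) = 5/2.
  m(A_3) = 13/4 - 7/4 = 3/2.
  m(A_4) = 33/4 - 21/4 = 3.
  m(A_5) = 53/4 - 41/4 = 3.
Contributions c_i * m(A_i):
  (-3) * (3/2) = -9/2.
  (0) * (5/2) = 0.
  (0) * (3/2) = 0.
  (-2) * (3) = -6.
  (2) * (3) = 6.
Total: -9/2 + 0 + 0 - 6 + 6 = -9/2.

-9/2


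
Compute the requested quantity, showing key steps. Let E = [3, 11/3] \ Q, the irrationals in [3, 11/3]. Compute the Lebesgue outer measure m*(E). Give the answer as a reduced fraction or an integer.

The interval I = [3, 11/3] has m(I) = 11/3 - 3 = 2/3 (endpoints are measure-zero, so open/closed/half-open agree). Write I = (I cap Q) u (I \ Q). The rationals in I are countable, so m*(I cap Q) = 0 (cover each rational by intervals whose total length is arbitrarily small). By countable subadditivity m*(I) <= m*(I cap Q) + m*(I \ Q), hence m*(I \ Q) >= m(I) = 2/3. The reverse inequality m*(I \ Q) <= m*(I) = 2/3 is trivial since (I \ Q) is a subset of I. Therefore m*(I \ Q) = 2/3.

2/3


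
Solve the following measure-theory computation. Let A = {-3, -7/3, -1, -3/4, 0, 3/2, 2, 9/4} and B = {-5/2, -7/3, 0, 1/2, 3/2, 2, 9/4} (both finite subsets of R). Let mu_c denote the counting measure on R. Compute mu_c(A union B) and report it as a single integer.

Counting measure on a finite set equals cardinality. By inclusion-exclusion, |A union B| = |A| + |B| - |A cap B|.
|A| = 8, |B| = 7, |A cap B| = 5.
So mu_c(A union B) = 8 + 7 - 5 = 10.

10


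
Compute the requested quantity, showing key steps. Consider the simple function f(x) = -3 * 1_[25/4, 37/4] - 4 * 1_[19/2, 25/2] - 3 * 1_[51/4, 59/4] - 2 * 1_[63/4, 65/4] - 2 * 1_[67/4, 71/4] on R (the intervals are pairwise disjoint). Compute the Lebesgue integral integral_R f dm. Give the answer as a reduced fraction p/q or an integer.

For a simple function f = sum_i c_i * 1_{A_i} with disjoint A_i,
  integral f dm = sum_i c_i * m(A_i).
Lengths of the A_i:
  m(A_1) = 37/4 - 25/4 = 3.
  m(A_2) = 25/2 - 19/2 = 3.
  m(A_3) = 59/4 - 51/4 = 2.
  m(A_4) = 65/4 - 63/4 = 1/2.
  m(A_5) = 71/4 - 67/4 = 1.
Contributions c_i * m(A_i):
  (-3) * (3) = -9.
  (-4) * (3) = -12.
  (-3) * (2) = -6.
  (-2) * (1/2) = -1.
  (-2) * (1) = -2.
Total: -9 - 12 - 6 - 1 - 2 = -30.

-30


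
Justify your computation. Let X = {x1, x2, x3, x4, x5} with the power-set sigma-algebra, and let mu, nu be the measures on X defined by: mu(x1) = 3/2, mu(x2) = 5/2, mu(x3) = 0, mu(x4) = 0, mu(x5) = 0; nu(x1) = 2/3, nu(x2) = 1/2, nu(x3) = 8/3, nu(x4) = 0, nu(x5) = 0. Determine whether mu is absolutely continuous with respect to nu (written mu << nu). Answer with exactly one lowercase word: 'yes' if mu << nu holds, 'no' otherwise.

mu << nu means: every nu-null measurable set is also mu-null; equivalently, for every atom x, if nu({x}) = 0 then mu({x}) = 0.
Checking each atom:
  x1: nu = 2/3 > 0 -> no constraint.
  x2: nu = 1/2 > 0 -> no constraint.
  x3: nu = 8/3 > 0 -> no constraint.
  x4: nu = 0, mu = 0 -> consistent with mu << nu.
  x5: nu = 0, mu = 0 -> consistent with mu << nu.
No atom violates the condition. Therefore mu << nu.

yes


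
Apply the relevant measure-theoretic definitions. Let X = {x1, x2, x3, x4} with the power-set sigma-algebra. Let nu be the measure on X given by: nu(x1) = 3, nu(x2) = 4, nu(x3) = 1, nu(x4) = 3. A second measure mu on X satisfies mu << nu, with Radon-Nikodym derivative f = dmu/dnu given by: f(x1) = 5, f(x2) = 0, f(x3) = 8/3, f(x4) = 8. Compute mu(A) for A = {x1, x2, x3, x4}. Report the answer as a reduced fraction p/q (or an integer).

By the defining property of the Radon-Nikodym derivative, for every measurable set A,
  mu(A) = integral_A f dnu.
Since nu is a discrete measure concentrated on the atoms of X, the integral over A reduces to the sum
  mu(A) = sum_{x in A} f(x) * nu({x}).
Computing each term:
  x1: f(x1) * nu(x1) = 5 * 3 = 15.
  x2: f(x2) * nu(x2) = 0 * 4 = 0.
  x3: f(x3) * nu(x3) = 8/3 * 1 = 8/3.
  x4: f(x4) * nu(x4) = 8 * 3 = 24.
Summing: mu(A) = 15 + 0 + 8/3 + 24 = 125/3.

125/3


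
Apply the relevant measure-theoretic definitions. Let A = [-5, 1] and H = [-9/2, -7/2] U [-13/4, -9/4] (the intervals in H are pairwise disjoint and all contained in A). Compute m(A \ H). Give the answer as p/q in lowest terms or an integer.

The ambient interval has length m(A) = 1 - (-5) = 6.
Since the holes are disjoint and sit inside A, by finite additivity
  m(H) = sum_i (b_i - a_i), and m(A \ H) = m(A) - m(H).
Computing the hole measures:
  m(H_1) = -7/2 - (-9/2) = 1.
  m(H_2) = -9/4 - (-13/4) = 1.
Summed: m(H) = 1 + 1 = 2.
So m(A \ H) = 6 - 2 = 4.

4


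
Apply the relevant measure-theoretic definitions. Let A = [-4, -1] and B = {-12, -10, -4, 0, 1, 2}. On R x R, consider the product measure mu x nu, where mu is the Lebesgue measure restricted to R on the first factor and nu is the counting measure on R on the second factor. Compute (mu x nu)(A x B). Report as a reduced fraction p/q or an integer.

For a measurable rectangle A x B, the product measure satisfies
  (mu x nu)(A x B) = mu(A) * nu(B).
  mu(A) = 3.
  nu(B) = 6.
  (mu x nu)(A x B) = 3 * 6 = 18.

18


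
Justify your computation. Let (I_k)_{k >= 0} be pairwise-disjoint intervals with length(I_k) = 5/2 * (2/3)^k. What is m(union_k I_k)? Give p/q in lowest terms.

By countable additivity of the Lebesgue measure on pairwise disjoint measurable sets,
  m(union_{k >= 0} I_k) = sum_{k >= 0} m(I_k) = sum_{k >= 0} a * r^k,
  with a = 5/2 and r = 2/3.
Since 0 < r = 2/3 < 1, the geometric series converges:
  sum_{k >= 0} a * r^k = a / (1 - r).
  = 5/2 / (1 - 2/3)
  = 5/2 / (1/3)
  = 15/2.

15/2


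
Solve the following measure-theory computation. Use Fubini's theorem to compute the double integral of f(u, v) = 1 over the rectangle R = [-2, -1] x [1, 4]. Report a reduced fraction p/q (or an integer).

f(u, v) is a tensor product of a function of u and a function of v, and both factors are bounded continuous (hence Lebesgue integrable) on the rectangle, so Fubini's theorem applies:
  integral_R f d(m x m) = (integral_a1^b1 1 du) * (integral_a2^b2 1 dv).
Inner integral in u: integral_{-2}^{-1} 1 du = ((-1)^1 - (-2)^1)/1
  = 1.
Inner integral in v: integral_{1}^{4} 1 dv = (4^1 - 1^1)/1
  = 3.
Product: (1) * (3) = 3.

3


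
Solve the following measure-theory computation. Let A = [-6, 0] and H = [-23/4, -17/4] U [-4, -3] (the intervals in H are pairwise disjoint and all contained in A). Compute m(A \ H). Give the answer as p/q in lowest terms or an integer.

The ambient interval has length m(A) = 0 - (-6) = 6.
Since the holes are disjoint and sit inside A, by finite additivity
  m(H) = sum_i (b_i - a_i), and m(A \ H) = m(A) - m(H).
Computing the hole measures:
  m(H_1) = -17/4 - (-23/4) = 3/2.
  m(H_2) = -3 - (-4) = 1.
Summed: m(H) = 3/2 + 1 = 5/2.
So m(A \ H) = 6 - 5/2 = 7/2.

7/2


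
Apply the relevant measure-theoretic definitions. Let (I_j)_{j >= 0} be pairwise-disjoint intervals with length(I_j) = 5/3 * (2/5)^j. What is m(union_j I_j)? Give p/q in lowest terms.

By countable additivity of the Lebesgue measure on pairwise disjoint measurable sets,
  m(union_{j >= 0} I_j) = sum_{j >= 0} m(I_j) = sum_{j >= 0} a * r^j,
  with a = 5/3 and r = 2/5.
Since 0 < r = 2/5 < 1, the geometric series converges:
  sum_{j >= 0} a * r^j = a / (1 - r).
  = 5/3 / (1 - 2/5)
  = 5/3 / (3/5)
  = 25/9.

25/9


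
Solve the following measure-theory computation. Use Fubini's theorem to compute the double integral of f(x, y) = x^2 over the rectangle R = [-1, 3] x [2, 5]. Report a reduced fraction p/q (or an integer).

f(x, y) is a tensor product of a function of x and a function of y, and both factors are bounded continuous (hence Lebesgue integrable) on the rectangle, so Fubini's theorem applies:
  integral_R f d(m x m) = (integral_a1^b1 x^2 dx) * (integral_a2^b2 1 dy).
Inner integral in x: integral_{-1}^{3} x^2 dx = (3^3 - (-1)^3)/3
  = 28/3.
Inner integral in y: integral_{2}^{5} 1 dy = (5^1 - 2^1)/1
  = 3.
Product: (28/3) * (3) = 28.

28


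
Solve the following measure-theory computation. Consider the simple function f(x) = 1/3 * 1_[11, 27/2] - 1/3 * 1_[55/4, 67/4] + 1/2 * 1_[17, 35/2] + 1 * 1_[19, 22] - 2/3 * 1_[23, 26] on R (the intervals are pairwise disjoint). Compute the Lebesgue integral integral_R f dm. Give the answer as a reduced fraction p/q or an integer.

For a simple function f = sum_i c_i * 1_{A_i} with disjoint A_i,
  integral f dm = sum_i c_i * m(A_i).
Lengths of the A_i:
  m(A_1) = 27/2 - 11 = 5/2.
  m(A_2) = 67/4 - 55/4 = 3.
  m(A_3) = 35/2 - 17 = 1/2.
  m(A_4) = 22 - 19 = 3.
  m(A_5) = 26 - 23 = 3.
Contributions c_i * m(A_i):
  (1/3) * (5/2) = 5/6.
  (-1/3) * (3) = -1.
  (1/2) * (1/2) = 1/4.
  (1) * (3) = 3.
  (-2/3) * (3) = -2.
Total: 5/6 - 1 + 1/4 + 3 - 2 = 13/12.

13/12


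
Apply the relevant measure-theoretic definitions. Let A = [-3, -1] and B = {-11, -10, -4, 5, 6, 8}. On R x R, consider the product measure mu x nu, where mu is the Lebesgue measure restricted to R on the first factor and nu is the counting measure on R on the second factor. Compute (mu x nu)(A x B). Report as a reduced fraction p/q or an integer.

For a measurable rectangle A x B, the product measure satisfies
  (mu x nu)(A x B) = mu(A) * nu(B).
  mu(A) = 2.
  nu(B) = 6.
  (mu x nu)(A x B) = 2 * 6 = 12.

12


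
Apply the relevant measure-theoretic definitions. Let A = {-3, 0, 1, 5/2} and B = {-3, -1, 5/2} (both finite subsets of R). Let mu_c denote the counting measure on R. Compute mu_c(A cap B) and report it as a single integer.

Counting measure on a finite set equals cardinality. mu_c(A cap B) = |A cap B| (elements appearing in both).
Enumerating the elements of A that also lie in B gives 2 element(s).
So mu_c(A cap B) = 2.

2


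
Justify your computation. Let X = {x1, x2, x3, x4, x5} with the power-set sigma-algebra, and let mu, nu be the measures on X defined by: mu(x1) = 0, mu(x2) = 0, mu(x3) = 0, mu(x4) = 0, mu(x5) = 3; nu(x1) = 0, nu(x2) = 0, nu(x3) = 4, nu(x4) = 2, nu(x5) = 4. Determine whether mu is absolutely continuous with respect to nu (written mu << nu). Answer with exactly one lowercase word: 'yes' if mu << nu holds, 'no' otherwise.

mu << nu means: every nu-null measurable set is also mu-null; equivalently, for every atom x, if nu({x}) = 0 then mu({x}) = 0.
Checking each atom:
  x1: nu = 0, mu = 0 -> consistent with mu << nu.
  x2: nu = 0, mu = 0 -> consistent with mu << nu.
  x3: nu = 4 > 0 -> no constraint.
  x4: nu = 2 > 0 -> no constraint.
  x5: nu = 4 > 0 -> no constraint.
No atom violates the condition. Therefore mu << nu.

yes


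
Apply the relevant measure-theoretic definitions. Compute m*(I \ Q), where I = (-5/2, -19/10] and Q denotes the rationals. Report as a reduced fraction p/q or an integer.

The interval I = (-5/2, -19/10] has m(I) = -19/10 - (-5/2) = 3/5 (endpoints are measure-zero, so open/closed/half-open agree). Write I = (I cap Q) u (I \ Q). The rationals in I are countable, so m*(I cap Q) = 0 (cover each rational by intervals whose total length is arbitrarily small). By countable subadditivity m*(I) <= m*(I cap Q) + m*(I \ Q), hence m*(I \ Q) >= m(I) = 3/5. The reverse inequality m*(I \ Q) <= m*(I) = 3/5 is trivial since (I \ Q) is a subset of I. Therefore m*(I \ Q) = 3/5.

3/5


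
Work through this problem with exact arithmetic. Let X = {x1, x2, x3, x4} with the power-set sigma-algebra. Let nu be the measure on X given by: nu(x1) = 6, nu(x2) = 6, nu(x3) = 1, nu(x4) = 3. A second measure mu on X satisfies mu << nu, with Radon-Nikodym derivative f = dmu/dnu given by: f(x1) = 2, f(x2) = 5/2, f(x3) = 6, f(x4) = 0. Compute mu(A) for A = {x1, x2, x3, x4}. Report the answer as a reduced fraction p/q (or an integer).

By the defining property of the Radon-Nikodym derivative, for every measurable set A,
  mu(A) = integral_A f dnu.
Since nu is a discrete measure concentrated on the atoms of X, the integral over A reduces to the sum
  mu(A) = sum_{x in A} f(x) * nu({x}).
Computing each term:
  x1: f(x1) * nu(x1) = 2 * 6 = 12.
  x2: f(x2) * nu(x2) = 5/2 * 6 = 15.
  x3: f(x3) * nu(x3) = 6 * 1 = 6.
  x4: f(x4) * nu(x4) = 0 * 3 = 0.
Summing: mu(A) = 12 + 15 + 6 + 0 = 33.

33


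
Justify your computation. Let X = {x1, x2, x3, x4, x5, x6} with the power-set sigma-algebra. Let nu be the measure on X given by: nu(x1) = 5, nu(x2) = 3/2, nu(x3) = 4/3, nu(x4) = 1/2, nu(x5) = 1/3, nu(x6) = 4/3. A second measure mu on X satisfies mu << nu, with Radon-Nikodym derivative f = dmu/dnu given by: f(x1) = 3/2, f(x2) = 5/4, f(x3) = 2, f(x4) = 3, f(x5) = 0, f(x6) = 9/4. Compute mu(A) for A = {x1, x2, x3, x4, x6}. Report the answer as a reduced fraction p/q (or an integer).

By the defining property of the Radon-Nikodym derivative, for every measurable set A,
  mu(A) = integral_A f dnu.
Since nu is a discrete measure concentrated on the atoms of X, the integral over A reduces to the sum
  mu(A) = sum_{x in A} f(x) * nu({x}).
Computing each term:
  x1: f(x1) * nu(x1) = 3/2 * 5 = 15/2.
  x2: f(x2) * nu(x2) = 5/4 * 3/2 = 15/8.
  x3: f(x3) * nu(x3) = 2 * 4/3 = 8/3.
  x4: f(x4) * nu(x4) = 3 * 1/2 = 3/2.
  x6: f(x6) * nu(x6) = 9/4 * 4/3 = 3.
Summing: mu(A) = 15/2 + 15/8 + 8/3 + 3/2 + 3 = 397/24.

397/24


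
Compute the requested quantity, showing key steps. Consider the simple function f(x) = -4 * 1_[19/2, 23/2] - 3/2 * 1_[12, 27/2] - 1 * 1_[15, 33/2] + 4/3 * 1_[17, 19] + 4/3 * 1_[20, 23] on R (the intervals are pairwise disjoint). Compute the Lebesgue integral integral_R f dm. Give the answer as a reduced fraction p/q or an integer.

For a simple function f = sum_i c_i * 1_{A_i} with disjoint A_i,
  integral f dm = sum_i c_i * m(A_i).
Lengths of the A_i:
  m(A_1) = 23/2 - 19/2 = 2.
  m(A_2) = 27/2 - 12 = 3/2.
  m(A_3) = 33/2 - 15 = 3/2.
  m(A_4) = 19 - 17 = 2.
  m(A_5) = 23 - 20 = 3.
Contributions c_i * m(A_i):
  (-4) * (2) = -8.
  (-3/2) * (3/2) = -9/4.
  (-1) * (3/2) = -3/2.
  (4/3) * (2) = 8/3.
  (4/3) * (3) = 4.
Total: -8 - 9/4 - 3/2 + 8/3 + 4 = -61/12.

-61/12


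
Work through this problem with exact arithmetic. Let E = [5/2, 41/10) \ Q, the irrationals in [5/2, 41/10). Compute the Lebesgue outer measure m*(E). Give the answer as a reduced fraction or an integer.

The interval I = [5/2, 41/10) has m(I) = 41/10 - 5/2 = 8/5 (endpoints are measure-zero, so open/closed/half-open agree). Write I = (I cap Q) u (I \ Q). The rationals in I are countable, so m*(I cap Q) = 0 (cover each rational by intervals whose total length is arbitrarily small). By countable subadditivity m*(I) <= m*(I cap Q) + m*(I \ Q), hence m*(I \ Q) >= m(I) = 8/5. The reverse inequality m*(I \ Q) <= m*(I) = 8/5 is trivial since (I \ Q) is a subset of I. Therefore m*(I \ Q) = 8/5.

8/5


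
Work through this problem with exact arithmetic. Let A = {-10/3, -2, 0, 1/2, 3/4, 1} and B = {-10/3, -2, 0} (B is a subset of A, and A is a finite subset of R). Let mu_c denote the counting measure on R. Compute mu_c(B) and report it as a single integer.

Counting measure assigns mu_c(E) = |E| (number of elements) when E is finite.
B has 3 element(s), so mu_c(B) = 3.

3


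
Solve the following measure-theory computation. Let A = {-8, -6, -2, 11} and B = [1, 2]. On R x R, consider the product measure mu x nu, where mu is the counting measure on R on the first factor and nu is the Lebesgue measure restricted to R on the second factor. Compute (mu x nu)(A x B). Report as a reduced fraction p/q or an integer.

For a measurable rectangle A x B, the product measure satisfies
  (mu x nu)(A x B) = mu(A) * nu(B).
  mu(A) = 4.
  nu(B) = 1.
  (mu x nu)(A x B) = 4 * 1 = 4.

4


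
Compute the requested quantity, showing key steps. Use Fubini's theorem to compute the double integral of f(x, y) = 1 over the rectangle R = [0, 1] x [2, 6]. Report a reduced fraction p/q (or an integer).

f(x, y) is a tensor product of a function of x and a function of y, and both factors are bounded continuous (hence Lebesgue integrable) on the rectangle, so Fubini's theorem applies:
  integral_R f d(m x m) = (integral_a1^b1 1 dx) * (integral_a2^b2 1 dy).
Inner integral in x: integral_{0}^{1} 1 dx = (1^1 - 0^1)/1
  = 1.
Inner integral in y: integral_{2}^{6} 1 dy = (6^1 - 2^1)/1
  = 4.
Product: (1) * (4) = 4.

4


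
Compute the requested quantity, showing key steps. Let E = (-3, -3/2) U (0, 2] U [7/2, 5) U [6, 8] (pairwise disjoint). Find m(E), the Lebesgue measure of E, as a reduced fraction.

For pairwise disjoint intervals, m(union_i I_i) = sum_i m(I_i),
and m is invariant under swapping open/closed endpoints (single points have measure 0).
So m(E) = sum_i (b_i - a_i).
  I_1 has length -3/2 - (-3) = 3/2.
  I_2 has length 2 - 0 = 2.
  I_3 has length 5 - 7/2 = 3/2.
  I_4 has length 8 - 6 = 2.
Summing:
  m(E) = 3/2 + 2 + 3/2 + 2 = 7.

7


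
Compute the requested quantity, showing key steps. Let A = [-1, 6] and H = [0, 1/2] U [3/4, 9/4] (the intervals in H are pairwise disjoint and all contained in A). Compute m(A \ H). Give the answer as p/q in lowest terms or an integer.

The ambient interval has length m(A) = 6 - (-1) = 7.
Since the holes are disjoint and sit inside A, by finite additivity
  m(H) = sum_i (b_i - a_i), and m(A \ H) = m(A) - m(H).
Computing the hole measures:
  m(H_1) = 1/2 - 0 = 1/2.
  m(H_2) = 9/4 - 3/4 = 3/2.
Summed: m(H) = 1/2 + 3/2 = 2.
So m(A \ H) = 7 - 2 = 5.

5


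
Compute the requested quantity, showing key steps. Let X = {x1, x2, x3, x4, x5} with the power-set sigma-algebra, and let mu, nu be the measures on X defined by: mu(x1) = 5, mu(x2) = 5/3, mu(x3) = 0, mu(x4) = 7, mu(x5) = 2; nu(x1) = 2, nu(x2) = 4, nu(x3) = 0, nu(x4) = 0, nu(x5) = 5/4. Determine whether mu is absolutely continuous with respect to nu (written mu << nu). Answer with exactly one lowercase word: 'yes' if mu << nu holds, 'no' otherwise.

mu << nu means: every nu-null measurable set is also mu-null; equivalently, for every atom x, if nu({x}) = 0 then mu({x}) = 0.
Checking each atom:
  x1: nu = 2 > 0 -> no constraint.
  x2: nu = 4 > 0 -> no constraint.
  x3: nu = 0, mu = 0 -> consistent with mu << nu.
  x4: nu = 0, mu = 7 > 0 -> violates mu << nu.
  x5: nu = 5/4 > 0 -> no constraint.
The atom(s) x4 violate the condition (nu = 0 but mu > 0). Therefore mu is NOT absolutely continuous w.r.t. nu.

no


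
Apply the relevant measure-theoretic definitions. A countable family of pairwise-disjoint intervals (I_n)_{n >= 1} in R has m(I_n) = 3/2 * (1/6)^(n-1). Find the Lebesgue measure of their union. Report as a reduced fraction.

By countable additivity of the Lebesgue measure on pairwise disjoint measurable sets,
  m(union_{n >= 1} I_n) = sum_{n >= 1} m(I_n) = sum_{n >= 1} a * r^(n-1),
  with a = 3/2 and r = 1/6.
Since 0 < r = 1/6 < 1, the geometric series converges:
  sum_{n >= 1} a * r^(n-1) = a / (1 - r).
  = 3/2 / (1 - 1/6)
  = 3/2 / (5/6)
  = 9/5.

9/5


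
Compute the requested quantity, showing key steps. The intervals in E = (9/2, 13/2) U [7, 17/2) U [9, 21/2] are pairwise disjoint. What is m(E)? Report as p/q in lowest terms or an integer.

For pairwise disjoint intervals, m(union_i I_i) = sum_i m(I_i),
and m is invariant under swapping open/closed endpoints (single points have measure 0).
So m(E) = sum_i (b_i - a_i).
  I_1 has length 13/2 - 9/2 = 2.
  I_2 has length 17/2 - 7 = 3/2.
  I_3 has length 21/2 - 9 = 3/2.
Summing:
  m(E) = 2 + 3/2 + 3/2 = 5.

5


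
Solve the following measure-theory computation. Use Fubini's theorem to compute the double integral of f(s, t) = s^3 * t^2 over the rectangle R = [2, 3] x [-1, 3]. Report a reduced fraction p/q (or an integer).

f(s, t) is a tensor product of a function of s and a function of t, and both factors are bounded continuous (hence Lebesgue integrable) on the rectangle, so Fubini's theorem applies:
  integral_R f d(m x m) = (integral_a1^b1 s^3 ds) * (integral_a2^b2 t^2 dt).
Inner integral in s: integral_{2}^{3} s^3 ds = (3^4 - 2^4)/4
  = 65/4.
Inner integral in t: integral_{-1}^{3} t^2 dt = (3^3 - (-1)^3)/3
  = 28/3.
Product: (65/4) * (28/3) = 455/3.

455/3


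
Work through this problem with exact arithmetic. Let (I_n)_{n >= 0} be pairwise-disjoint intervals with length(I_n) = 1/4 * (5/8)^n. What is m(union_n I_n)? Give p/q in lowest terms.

By countable additivity of the Lebesgue measure on pairwise disjoint measurable sets,
  m(union_{n >= 0} I_n) = sum_{n >= 0} m(I_n) = sum_{n >= 0} a * r^n,
  with a = 1/4 and r = 5/8.
Since 0 < r = 5/8 < 1, the geometric series converges:
  sum_{n >= 0} a * r^n = a / (1 - r).
  = 1/4 / (1 - 5/8)
  = 1/4 / (3/8)
  = 2/3.

2/3


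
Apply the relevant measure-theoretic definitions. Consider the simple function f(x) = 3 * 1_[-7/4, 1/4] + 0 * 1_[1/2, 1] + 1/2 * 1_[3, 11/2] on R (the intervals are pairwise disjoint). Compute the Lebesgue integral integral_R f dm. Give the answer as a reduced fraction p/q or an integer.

For a simple function f = sum_i c_i * 1_{A_i} with disjoint A_i,
  integral f dm = sum_i c_i * m(A_i).
Lengths of the A_i:
  m(A_1) = 1/4 - (-7/4) = 2.
  m(A_2) = 1 - 1/2 = 1/2.
  m(A_3) = 11/2 - 3 = 5/2.
Contributions c_i * m(A_i):
  (3) * (2) = 6.
  (0) * (1/2) = 0.
  (1/2) * (5/2) = 5/4.
Total: 6 + 0 + 5/4 = 29/4.

29/4


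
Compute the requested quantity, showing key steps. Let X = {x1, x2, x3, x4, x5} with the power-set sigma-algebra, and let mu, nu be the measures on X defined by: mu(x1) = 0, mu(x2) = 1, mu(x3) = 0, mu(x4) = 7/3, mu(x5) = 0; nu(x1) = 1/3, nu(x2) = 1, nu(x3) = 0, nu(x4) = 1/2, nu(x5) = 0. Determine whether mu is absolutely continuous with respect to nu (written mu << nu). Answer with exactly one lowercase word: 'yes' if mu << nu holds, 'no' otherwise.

mu << nu means: every nu-null measurable set is also mu-null; equivalently, for every atom x, if nu({x}) = 0 then mu({x}) = 0.
Checking each atom:
  x1: nu = 1/3 > 0 -> no constraint.
  x2: nu = 1 > 0 -> no constraint.
  x3: nu = 0, mu = 0 -> consistent with mu << nu.
  x4: nu = 1/2 > 0 -> no constraint.
  x5: nu = 0, mu = 0 -> consistent with mu << nu.
No atom violates the condition. Therefore mu << nu.

yes


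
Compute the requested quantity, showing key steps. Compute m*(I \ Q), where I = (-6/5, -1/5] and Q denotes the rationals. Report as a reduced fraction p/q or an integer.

The interval I = (-6/5, -1/5] has m(I) = -1/5 - (-6/5) = 1 (endpoints are measure-zero, so open/closed/half-open agree). Write I = (I cap Q) u (I \ Q). The rationals in I are countable, so m*(I cap Q) = 0 (cover each rational by intervals whose total length is arbitrarily small). By countable subadditivity m*(I) <= m*(I cap Q) + m*(I \ Q), hence m*(I \ Q) >= m(I) = 1. The reverse inequality m*(I \ Q) <= m*(I) = 1 is trivial since (I \ Q) is a subset of I. Therefore m*(I \ Q) = 1.

1


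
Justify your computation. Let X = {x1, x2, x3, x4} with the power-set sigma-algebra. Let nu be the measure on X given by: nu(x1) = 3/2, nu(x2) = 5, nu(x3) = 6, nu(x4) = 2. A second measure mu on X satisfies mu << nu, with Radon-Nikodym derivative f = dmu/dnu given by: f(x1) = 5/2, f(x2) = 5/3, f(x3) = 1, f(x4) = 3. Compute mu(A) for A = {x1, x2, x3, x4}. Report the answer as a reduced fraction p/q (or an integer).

By the defining property of the Radon-Nikodym derivative, for every measurable set A,
  mu(A) = integral_A f dnu.
Since nu is a discrete measure concentrated on the atoms of X, the integral over A reduces to the sum
  mu(A) = sum_{x in A} f(x) * nu({x}).
Computing each term:
  x1: f(x1) * nu(x1) = 5/2 * 3/2 = 15/4.
  x2: f(x2) * nu(x2) = 5/3 * 5 = 25/3.
  x3: f(x3) * nu(x3) = 1 * 6 = 6.
  x4: f(x4) * nu(x4) = 3 * 2 = 6.
Summing: mu(A) = 15/4 + 25/3 + 6 + 6 = 289/12.

289/12


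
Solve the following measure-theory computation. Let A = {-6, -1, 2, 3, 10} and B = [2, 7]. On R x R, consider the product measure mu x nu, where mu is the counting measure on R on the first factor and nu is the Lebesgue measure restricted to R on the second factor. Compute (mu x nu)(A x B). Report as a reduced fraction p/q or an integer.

For a measurable rectangle A x B, the product measure satisfies
  (mu x nu)(A x B) = mu(A) * nu(B).
  mu(A) = 5.
  nu(B) = 5.
  (mu x nu)(A x B) = 5 * 5 = 25.

25


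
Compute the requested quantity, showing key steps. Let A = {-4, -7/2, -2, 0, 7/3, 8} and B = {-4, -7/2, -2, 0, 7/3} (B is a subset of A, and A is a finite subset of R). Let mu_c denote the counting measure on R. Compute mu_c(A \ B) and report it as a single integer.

Counting measure assigns mu_c(E) = |E| (number of elements) when E is finite. For B subset A, A \ B is the set of elements of A not in B, so |A \ B| = |A| - |B|.
|A| = 6, |B| = 5, so mu_c(A \ B) = 6 - 5 = 1.

1


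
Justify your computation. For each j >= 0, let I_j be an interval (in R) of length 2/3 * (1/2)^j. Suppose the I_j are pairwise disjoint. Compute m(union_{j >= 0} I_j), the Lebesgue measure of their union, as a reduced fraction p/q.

By countable additivity of the Lebesgue measure on pairwise disjoint measurable sets,
  m(union_{j >= 0} I_j) = sum_{j >= 0} m(I_j) = sum_{j >= 0} a * r^j,
  with a = 2/3 and r = 1/2.
Since 0 < r = 1/2 < 1, the geometric series converges:
  sum_{j >= 0} a * r^j = a / (1 - r).
  = 2/3 / (1 - 1/2)
  = 2/3 / (1/2)
  = 4/3.

4/3


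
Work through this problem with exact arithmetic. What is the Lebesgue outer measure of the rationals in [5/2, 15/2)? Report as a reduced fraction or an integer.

E = Q cap [5/2, 15/2) is a subset of Q, which is countable. Enumerate Q = {q_1, q_2, ...}; for any eps > 0, cover q_k by the open interval (q_k - eps/2^(k+1), q_k + eps/2^(k+1)), of length eps/2^k. The total cover length is sum_{k>=1} eps/2^k = eps. Hence m*(E) <= m*(Q) <= eps for every eps > 0, and since outer measure is non-negative, m*(E) = 0.

0


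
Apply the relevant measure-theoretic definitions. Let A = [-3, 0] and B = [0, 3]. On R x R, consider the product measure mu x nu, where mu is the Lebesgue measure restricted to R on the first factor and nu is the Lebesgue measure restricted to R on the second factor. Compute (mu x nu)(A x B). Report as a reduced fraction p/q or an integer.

For a measurable rectangle A x B, the product measure satisfies
  (mu x nu)(A x B) = mu(A) * nu(B).
  mu(A) = 3.
  nu(B) = 3.
  (mu x nu)(A x B) = 3 * 3 = 9.

9


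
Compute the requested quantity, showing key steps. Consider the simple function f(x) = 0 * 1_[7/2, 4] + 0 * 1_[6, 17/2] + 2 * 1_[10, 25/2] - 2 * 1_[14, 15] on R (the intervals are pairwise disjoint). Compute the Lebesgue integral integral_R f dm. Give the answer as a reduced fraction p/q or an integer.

For a simple function f = sum_i c_i * 1_{A_i} with disjoint A_i,
  integral f dm = sum_i c_i * m(A_i).
Lengths of the A_i:
  m(A_1) = 4 - 7/2 = 1/2.
  m(A_2) = 17/2 - 6 = 5/2.
  m(A_3) = 25/2 - 10 = 5/2.
  m(A_4) = 15 - 14 = 1.
Contributions c_i * m(A_i):
  (0) * (1/2) = 0.
  (0) * (5/2) = 0.
  (2) * (5/2) = 5.
  (-2) * (1) = -2.
Total: 0 + 0 + 5 - 2 = 3.

3


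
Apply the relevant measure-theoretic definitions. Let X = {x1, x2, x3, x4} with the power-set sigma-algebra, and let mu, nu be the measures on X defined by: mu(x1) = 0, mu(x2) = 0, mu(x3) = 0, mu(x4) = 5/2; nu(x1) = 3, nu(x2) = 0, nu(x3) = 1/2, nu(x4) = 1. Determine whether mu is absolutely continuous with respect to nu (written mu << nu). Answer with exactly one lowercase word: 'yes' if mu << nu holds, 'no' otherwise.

mu << nu means: every nu-null measurable set is also mu-null; equivalently, for every atom x, if nu({x}) = 0 then mu({x}) = 0.
Checking each atom:
  x1: nu = 3 > 0 -> no constraint.
  x2: nu = 0, mu = 0 -> consistent with mu << nu.
  x3: nu = 1/2 > 0 -> no constraint.
  x4: nu = 1 > 0 -> no constraint.
No atom violates the condition. Therefore mu << nu.

yes


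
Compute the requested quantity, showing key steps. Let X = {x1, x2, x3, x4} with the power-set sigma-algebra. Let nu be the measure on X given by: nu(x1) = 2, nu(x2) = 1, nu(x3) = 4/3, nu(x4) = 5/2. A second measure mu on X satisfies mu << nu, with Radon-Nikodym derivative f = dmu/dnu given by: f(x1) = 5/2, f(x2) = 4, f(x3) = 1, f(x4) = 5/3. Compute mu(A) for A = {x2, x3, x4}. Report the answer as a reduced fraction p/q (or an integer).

By the defining property of the Radon-Nikodym derivative, for every measurable set A,
  mu(A) = integral_A f dnu.
Since nu is a discrete measure concentrated on the atoms of X, the integral over A reduces to the sum
  mu(A) = sum_{x in A} f(x) * nu({x}).
Computing each term:
  x2: f(x2) * nu(x2) = 4 * 1 = 4.
  x3: f(x3) * nu(x3) = 1 * 4/3 = 4/3.
  x4: f(x4) * nu(x4) = 5/3 * 5/2 = 25/6.
Summing: mu(A) = 4 + 4/3 + 25/6 = 19/2.

19/2


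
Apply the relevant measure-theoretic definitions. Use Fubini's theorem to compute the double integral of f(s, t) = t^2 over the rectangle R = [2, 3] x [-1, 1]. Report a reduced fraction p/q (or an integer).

f(s, t) is a tensor product of a function of s and a function of t, and both factors are bounded continuous (hence Lebesgue integrable) on the rectangle, so Fubini's theorem applies:
  integral_R f d(m x m) = (integral_a1^b1 1 ds) * (integral_a2^b2 t^2 dt).
Inner integral in s: integral_{2}^{3} 1 ds = (3^1 - 2^1)/1
  = 1.
Inner integral in t: integral_{-1}^{1} t^2 dt = (1^3 - (-1)^3)/3
  = 2/3.
Product: (1) * (2/3) = 2/3.

2/3


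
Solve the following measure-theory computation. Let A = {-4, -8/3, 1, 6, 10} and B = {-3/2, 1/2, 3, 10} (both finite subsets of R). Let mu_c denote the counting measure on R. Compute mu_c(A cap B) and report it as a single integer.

Counting measure on a finite set equals cardinality. mu_c(A cap B) = |A cap B| (elements appearing in both).
Enumerating the elements of A that also lie in B gives 1 element(s).
So mu_c(A cap B) = 1.

1


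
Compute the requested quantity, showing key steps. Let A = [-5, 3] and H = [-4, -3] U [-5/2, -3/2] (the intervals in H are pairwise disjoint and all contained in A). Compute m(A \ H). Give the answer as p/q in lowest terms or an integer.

The ambient interval has length m(A) = 3 - (-5) = 8.
Since the holes are disjoint and sit inside A, by finite additivity
  m(H) = sum_i (b_i - a_i), and m(A \ H) = m(A) - m(H).
Computing the hole measures:
  m(H_1) = -3 - (-4) = 1.
  m(H_2) = -3/2 - (-5/2) = 1.
Summed: m(H) = 1 + 1 = 2.
So m(A \ H) = 8 - 2 = 6.

6


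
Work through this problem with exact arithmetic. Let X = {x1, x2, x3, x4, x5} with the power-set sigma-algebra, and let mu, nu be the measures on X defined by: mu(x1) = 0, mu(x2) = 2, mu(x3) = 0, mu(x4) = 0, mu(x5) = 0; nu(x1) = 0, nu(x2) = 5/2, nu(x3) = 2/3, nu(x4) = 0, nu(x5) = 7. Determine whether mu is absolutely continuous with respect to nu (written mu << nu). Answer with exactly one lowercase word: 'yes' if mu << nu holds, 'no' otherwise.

mu << nu means: every nu-null measurable set is also mu-null; equivalently, for every atom x, if nu({x}) = 0 then mu({x}) = 0.
Checking each atom:
  x1: nu = 0, mu = 0 -> consistent with mu << nu.
  x2: nu = 5/2 > 0 -> no constraint.
  x3: nu = 2/3 > 0 -> no constraint.
  x4: nu = 0, mu = 0 -> consistent with mu << nu.
  x5: nu = 7 > 0 -> no constraint.
No atom violates the condition. Therefore mu << nu.

yes


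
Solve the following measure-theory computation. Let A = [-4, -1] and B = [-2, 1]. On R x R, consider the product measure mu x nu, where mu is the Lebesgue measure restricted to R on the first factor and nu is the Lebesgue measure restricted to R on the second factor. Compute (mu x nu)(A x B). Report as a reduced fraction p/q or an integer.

For a measurable rectangle A x B, the product measure satisfies
  (mu x nu)(A x B) = mu(A) * nu(B).
  mu(A) = 3.
  nu(B) = 3.
  (mu x nu)(A x B) = 3 * 3 = 9.

9


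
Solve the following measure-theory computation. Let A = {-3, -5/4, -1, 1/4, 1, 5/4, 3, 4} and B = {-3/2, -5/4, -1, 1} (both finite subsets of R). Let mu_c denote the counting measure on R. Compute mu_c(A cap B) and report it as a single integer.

Counting measure on a finite set equals cardinality. mu_c(A cap B) = |A cap B| (elements appearing in both).
Enumerating the elements of A that also lie in B gives 3 element(s).
So mu_c(A cap B) = 3.

3
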